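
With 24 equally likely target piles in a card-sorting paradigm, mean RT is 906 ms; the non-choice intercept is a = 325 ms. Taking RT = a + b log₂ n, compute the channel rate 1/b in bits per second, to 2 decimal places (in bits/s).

b = (906 − 325)/log₂ 24 = 581/4.5850 = 126.719 ms per bit = 0.12672 s/bit; the reciprocal is 7.892 bits/s.

7.89 bits/s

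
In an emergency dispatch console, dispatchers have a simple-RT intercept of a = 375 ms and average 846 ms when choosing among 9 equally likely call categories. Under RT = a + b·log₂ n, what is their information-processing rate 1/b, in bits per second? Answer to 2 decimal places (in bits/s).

6.73 bits/s

Choice component = 846 − 375 = 471 ms over log₂(9) = 3.1699 bits.
b = 471 / 3.1699 = 148.584 ms/bit, so 1/b = 6.730 bits/s.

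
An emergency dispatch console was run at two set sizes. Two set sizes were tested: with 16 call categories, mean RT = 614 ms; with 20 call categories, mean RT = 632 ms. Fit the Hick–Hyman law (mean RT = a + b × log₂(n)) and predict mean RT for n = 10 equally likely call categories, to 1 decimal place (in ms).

576.1 ms

Solve the two-equation system in a and b:
  b = (632 − 614) / (log₂ 20 − log₂ 16) = 18 / (4.3219 − 4) = 55.913 ms/bit
  a = 614 − 55.913 × 4 = 390.348 ms
Then RT(10) = 390.348 + 55.913 × log₂ 10 = 390.348 + 55.913 × 3.3219 ≈ 576.087 ms.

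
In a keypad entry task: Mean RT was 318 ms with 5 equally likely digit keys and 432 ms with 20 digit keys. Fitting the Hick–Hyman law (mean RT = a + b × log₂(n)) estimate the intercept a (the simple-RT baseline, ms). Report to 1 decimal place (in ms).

185.7 ms

b = (RT₂ − RT₁)/(log₂ n₂ − log₂ n₁) = (432 − 318)/(4.3219 − 2.3219) = 57.000 ms/bit.
Intercept: a = 318 − 57.000·log₂(5) = 185.650 ms.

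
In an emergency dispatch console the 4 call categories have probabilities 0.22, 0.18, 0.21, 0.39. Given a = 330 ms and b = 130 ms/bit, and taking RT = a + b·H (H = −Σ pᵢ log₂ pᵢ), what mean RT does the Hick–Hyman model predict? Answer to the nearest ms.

Entropy contributions −pᵢ log₂ pᵢ: 0.4806, 0.4453, 0.4728, 0.5298; sum H = 1.9285 bits.
RT = a + bH = 330 + 130·1.9285 = 580.71 ms.

581 ms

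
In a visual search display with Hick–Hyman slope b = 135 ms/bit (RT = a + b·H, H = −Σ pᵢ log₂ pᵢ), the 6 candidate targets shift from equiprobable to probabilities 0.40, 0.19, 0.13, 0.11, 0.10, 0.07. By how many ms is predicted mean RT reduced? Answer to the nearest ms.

36 ms

Equiprobable entropy H₀ = log₂ 6 = 2.5850 bits.
Skewed entropy H = −Σ pᵢ log₂ pᵢ = 2.3177 bits.
ΔRT = b·(H₀ − H) = 135 × 0.2673 = 36.08 ms.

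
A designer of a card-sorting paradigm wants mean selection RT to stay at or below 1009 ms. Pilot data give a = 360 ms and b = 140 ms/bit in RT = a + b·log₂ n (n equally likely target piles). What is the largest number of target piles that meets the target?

140·log₂ n ≤ 1009 − 360 = 649, giving log₂ n ≤ 4.6357 and n ≤ 24.859. The largest whole number is 24.

24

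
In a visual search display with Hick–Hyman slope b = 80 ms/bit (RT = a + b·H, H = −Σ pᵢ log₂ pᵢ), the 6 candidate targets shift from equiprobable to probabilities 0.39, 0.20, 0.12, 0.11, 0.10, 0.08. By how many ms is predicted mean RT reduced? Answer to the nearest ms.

20 ms

Equiprobable entropy H₀ = log₂ 6 = 2.5850 bits.
Skewed entropy H = −Σ pᵢ log₂ pᵢ = 2.3352 bits.
ΔRT = b·(H₀ − H) = 80 × 0.2497 = 19.98 ms.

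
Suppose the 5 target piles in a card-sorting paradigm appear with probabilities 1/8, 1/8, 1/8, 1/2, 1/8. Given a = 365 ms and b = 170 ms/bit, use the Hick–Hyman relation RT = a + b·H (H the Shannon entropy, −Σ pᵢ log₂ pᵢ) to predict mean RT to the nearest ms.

705 ms

H = −Σ pᵢ log₂ pᵢ = 0.125·3 + 0.125·3 + 0.125·3 + 0.5·1 + 0.125·3 = 2.000 bits.
RT = 365 + 170 × 2.000 = 705.00 ms.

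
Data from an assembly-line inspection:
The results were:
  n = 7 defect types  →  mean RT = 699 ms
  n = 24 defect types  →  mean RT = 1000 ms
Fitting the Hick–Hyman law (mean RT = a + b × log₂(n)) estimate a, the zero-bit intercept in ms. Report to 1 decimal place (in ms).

Slope: b = (1000 − 699) / (log₂ 24 − log₂ 7) = 301/1.7776 = 169.329 ms/bit.
Intercept: a = 699 − 169.329·log₂(7) = 223.634 ms.

223.6 ms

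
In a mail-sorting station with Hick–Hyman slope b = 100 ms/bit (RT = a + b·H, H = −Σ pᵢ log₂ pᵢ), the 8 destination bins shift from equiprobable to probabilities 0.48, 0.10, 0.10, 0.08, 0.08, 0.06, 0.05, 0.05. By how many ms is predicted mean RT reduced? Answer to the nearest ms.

57 ms

Equiprobable entropy H₀ = log₂ 8 = 3.0000 bits.
Skewed entropy H = −Σ pᵢ log₂ pᵢ = 2.4314 bits.
ΔRT = b·(H₀ − H) = 100 × 0.5686 = 56.86 ms.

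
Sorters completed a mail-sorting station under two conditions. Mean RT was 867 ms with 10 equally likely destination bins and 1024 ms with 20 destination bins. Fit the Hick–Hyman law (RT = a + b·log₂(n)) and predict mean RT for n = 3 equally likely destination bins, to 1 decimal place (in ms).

Solve the two-equation system in a and b:
  b = (1024 − 867) / (log₂ 20 − log₂ 10) = 157 / (4.3219 − 3.3219) = 157.000 ms/bit
  a = 867 − 157.000 × 3.3219 = 345.457 ms
Then RT(3) = 345.457 + 157.000 × log₂ 3 = 345.457 + 157.000 × 1.5850 ≈ 594.296 ms.

594.3 ms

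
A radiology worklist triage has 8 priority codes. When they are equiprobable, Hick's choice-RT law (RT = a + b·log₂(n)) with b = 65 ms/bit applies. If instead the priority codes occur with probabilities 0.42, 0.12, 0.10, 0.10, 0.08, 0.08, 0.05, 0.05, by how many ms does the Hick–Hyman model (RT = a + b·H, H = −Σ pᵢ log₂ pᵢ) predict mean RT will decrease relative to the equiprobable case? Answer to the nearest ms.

The RT saving is b·ΔH. Equiprobable H₀ = log₂(8) = 3.0000 bits; with the given probabilities H = 2.5723 bits.
b·(H₀ − H) = 65 × (3.0000 − 2.5723) = 27.80 ms.

28 ms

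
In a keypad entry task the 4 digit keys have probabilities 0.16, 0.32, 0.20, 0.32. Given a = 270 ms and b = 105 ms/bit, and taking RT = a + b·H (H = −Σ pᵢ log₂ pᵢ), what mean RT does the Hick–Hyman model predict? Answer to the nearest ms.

474 ms

Entropy contributions −pᵢ log₂ pᵢ: 0.4230, 0.5260, 0.4644, 0.5260; sum H = 1.9395 bits.
RT = a + bH = 270 + 105·1.9395 = 473.64 ms.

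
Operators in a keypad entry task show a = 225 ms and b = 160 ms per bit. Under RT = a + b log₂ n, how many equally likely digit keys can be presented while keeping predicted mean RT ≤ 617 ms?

5

Set 225 + 160·log₂ n ≤ 617 → log₂ n ≤ (617 − 225)/160 = 2.4500.
So n ≤ 2^2.4500 = 5.464; the largest integer n is 5.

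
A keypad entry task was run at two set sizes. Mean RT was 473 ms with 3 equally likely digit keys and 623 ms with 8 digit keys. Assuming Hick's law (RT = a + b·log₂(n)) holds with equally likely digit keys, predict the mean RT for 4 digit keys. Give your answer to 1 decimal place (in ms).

Solve the two-equation system in a and b:
  b = (623 − 473) / (log₂ 8 − log₂ 3) = 150 / (3 − 1.5850) = 106.004 ms/bit
  a = 473 − 106.004 × 1.5850 = 304.987 ms
Then RT(4) = 304.987 + 106.004 × log₂ 4 = 304.987 + 106.004 × 2 ≈ 516.996 ms.

517.0 ms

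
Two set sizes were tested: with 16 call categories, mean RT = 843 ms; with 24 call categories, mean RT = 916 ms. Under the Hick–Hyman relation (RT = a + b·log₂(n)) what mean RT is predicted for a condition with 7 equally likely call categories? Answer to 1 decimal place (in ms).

694.2 ms

RT is linear in log₂ n, so two points fix the line:
  b = (916 − 843) / (log₂ 24 − log₂ 16) = 73 / (4.5850 − 4) = 124.794 ms/bit
  a = 843 − 124.794 × 4 = 343.823 ms
Then RT(7) = 343.823 + 124.794 × log₂ 7 = 343.823 + 124.794 × 2.8074 ≈ 694.165 ms.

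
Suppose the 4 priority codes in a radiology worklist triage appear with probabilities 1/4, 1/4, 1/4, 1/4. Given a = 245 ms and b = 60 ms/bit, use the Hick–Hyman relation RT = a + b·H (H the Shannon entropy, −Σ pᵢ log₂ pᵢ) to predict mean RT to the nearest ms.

365 ms

H = −Σ pᵢ log₂ pᵢ = 0.25·2 + 0.25·2 + 0.25·2 + 0.25·2 = 2.000 bits.
RT = 245 + 60 × 2.000 = 365.00 ms.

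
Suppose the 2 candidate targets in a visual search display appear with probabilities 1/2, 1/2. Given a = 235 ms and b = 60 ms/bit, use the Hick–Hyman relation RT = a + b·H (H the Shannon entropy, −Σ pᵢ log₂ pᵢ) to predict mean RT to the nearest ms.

H = −Σ pᵢ log₂ pᵢ = 0.5·1 + 0.5·1 = 1.000 bits.
RT = 235 + 60 × 1.000 = 295.00 ms.

295 ms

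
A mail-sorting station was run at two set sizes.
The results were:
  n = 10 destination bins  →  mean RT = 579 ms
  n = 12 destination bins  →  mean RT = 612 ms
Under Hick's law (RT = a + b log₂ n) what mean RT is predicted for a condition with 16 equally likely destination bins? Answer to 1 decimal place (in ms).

RT is linear in log₂ n, so two points fix the line:
  b = (612 − 579) / (log₂ 12 − log₂ 10) = 33 / (3.5850 − 3.3219) = 125.459 ms/bit
  a = 579 − 125.459 × 3.3219 = 162.235 ms
Then RT(16) = 162.235 + 125.459 × log₂ 16 = 162.235 + 125.459 × 4 ≈ 664.070 ms.

664.1 ms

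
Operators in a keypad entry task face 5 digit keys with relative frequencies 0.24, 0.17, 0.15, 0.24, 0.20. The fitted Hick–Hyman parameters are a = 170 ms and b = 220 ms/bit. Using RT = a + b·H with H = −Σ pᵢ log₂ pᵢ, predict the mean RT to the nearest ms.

Entropy contributions −pᵢ log₂ pᵢ: 0.4941, 0.4346, 0.4105, 0.4941, 0.4644; sum H = 2.2978 bits.
RT = a + bH = 170 + 220·2.2978 = 675.51 ms.

676 ms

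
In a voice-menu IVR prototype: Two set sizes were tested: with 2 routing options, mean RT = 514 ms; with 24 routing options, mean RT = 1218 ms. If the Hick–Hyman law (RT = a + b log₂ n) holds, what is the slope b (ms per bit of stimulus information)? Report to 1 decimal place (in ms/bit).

Slope: b = (1218 − 514) / (log₂ 24 − log₂ 2) = 704/3.5850 = 196.376 ms/bit.

196.4 ms/bit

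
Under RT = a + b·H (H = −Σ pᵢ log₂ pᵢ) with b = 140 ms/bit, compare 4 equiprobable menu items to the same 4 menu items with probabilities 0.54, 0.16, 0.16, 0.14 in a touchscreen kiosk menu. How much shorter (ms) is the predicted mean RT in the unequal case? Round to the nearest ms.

39 ms

Equiprobable entropy H₀ = log₂ 4 = 2.0000 bits.
Skewed entropy H = −Σ pᵢ log₂ pᵢ = 1.7232 bits.
ΔRT = b·(H₀ − H) = 140 × 0.2768 = 38.75 ms.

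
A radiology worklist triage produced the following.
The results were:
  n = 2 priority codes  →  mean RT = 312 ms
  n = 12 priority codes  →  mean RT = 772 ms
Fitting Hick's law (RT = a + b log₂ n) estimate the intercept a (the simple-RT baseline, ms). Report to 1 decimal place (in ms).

134.0 ms

Slope: b = (772 − 312) / (log₂ 12 − log₂ 2) = 460/2.5850 = 177.952 ms/bit.
Intercept: a = 312 − 177.952·log₂(2) = 134.048 ms.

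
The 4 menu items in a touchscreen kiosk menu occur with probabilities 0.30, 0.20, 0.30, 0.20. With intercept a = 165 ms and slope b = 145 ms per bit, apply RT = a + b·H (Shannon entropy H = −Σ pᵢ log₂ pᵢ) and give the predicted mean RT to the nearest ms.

Entropy contributions −pᵢ log₂ pᵢ: 0.5211, 0.4644, 0.5211, 0.4644; sum H = 1.9710 bits.
RT = a + bH = 165 + 145·1.9710 = 450.79 ms.

451 ms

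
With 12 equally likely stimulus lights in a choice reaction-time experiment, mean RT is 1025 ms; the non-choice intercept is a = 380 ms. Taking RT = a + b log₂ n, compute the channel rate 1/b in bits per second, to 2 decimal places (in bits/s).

5.56 bits/s

b = (1025 − 380)/log₂ 12 = 645/3.5850 = 179.918 ms per bit = 0.17992 s/bit; the reciprocal is 5.558 bits/s.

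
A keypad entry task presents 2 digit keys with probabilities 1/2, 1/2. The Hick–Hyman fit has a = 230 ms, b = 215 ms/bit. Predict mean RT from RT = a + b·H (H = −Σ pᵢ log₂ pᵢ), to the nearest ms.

H = −Σ pᵢ log₂ pᵢ = 0.5·1 + 0.5·1 = 1.000 bits.
RT = 230 + 215 × 1.000 = 445.00 ms.

445 ms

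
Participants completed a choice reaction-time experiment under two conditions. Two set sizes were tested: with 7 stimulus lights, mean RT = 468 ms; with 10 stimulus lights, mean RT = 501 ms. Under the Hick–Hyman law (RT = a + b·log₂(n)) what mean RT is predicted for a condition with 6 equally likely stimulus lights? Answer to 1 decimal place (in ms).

453.7 ms

RT is linear in log₂ n, so two points fix the line:
  b = (501 − 468) / (log₂ 10 − log₂ 7) = 33 / (3.3219 − 2.8074) = 64.131 ms/bit
  a = 468 − 64.131 × 2.8074 = 287.962 ms
Then RT(6) = 287.962 + 64.131 × log₂ 6 = 287.962 + 64.131 × 2.5850 ≈ 453.738 ms.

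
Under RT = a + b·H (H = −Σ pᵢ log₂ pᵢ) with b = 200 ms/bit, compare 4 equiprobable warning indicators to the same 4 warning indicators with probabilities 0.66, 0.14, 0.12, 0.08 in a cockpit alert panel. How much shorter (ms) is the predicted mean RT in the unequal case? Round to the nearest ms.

110 ms

Equiprobable entropy H₀ = log₂ 4 = 2.0000 bits.
Skewed entropy H = −Σ pᵢ log₂ pᵢ = 1.4513 bits.
ΔRT = b·(H₀ − H) = 200 × 0.5487 = 109.73 ms.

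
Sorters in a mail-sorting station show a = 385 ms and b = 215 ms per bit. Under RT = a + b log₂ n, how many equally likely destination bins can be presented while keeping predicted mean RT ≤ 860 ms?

4

Information budget: (860 − 385)/215 = 2.2093 bits, so n ≤ 2^2.2093 = 4.625 → at most 4.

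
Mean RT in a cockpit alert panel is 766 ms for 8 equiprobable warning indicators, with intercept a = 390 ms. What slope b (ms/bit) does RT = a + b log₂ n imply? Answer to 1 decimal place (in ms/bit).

125.3 ms/bit

8 alternatives carry log₂ 8 = 3 bits; the choice cost is 766 − 390 = 376 ms, so b = 376/3 = 125.333 ms/bit.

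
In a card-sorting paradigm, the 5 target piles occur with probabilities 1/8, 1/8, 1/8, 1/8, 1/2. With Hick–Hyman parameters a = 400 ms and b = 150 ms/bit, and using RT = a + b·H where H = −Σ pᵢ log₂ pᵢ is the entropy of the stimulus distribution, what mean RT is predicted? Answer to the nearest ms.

700 ms

H = −Σ pᵢ log₂ pᵢ = 0.125·3 + 0.125·3 + 0.125·3 + 0.125·3 + 0.5·1 = 2.000 bits.
RT = 400 + 150 × 2.000 = 700.00 ms.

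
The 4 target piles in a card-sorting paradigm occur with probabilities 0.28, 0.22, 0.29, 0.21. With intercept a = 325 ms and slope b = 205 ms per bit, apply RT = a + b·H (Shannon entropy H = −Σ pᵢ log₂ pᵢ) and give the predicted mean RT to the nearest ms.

732 ms

Entropy contributions −pᵢ log₂ pᵢ: 0.5142, 0.4806, 0.5179, 0.4728; sum H = 1.9855 bits.
RT = a + bH = 325 + 205·1.9855 = 732.03 ms.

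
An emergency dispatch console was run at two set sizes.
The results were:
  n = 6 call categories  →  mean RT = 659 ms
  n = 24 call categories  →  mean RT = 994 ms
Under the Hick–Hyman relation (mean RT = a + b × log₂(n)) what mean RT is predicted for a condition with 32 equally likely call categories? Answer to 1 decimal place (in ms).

1063.5 ms

With log₂ n on the abscissa the relation is linear; from the two conditions:
  b = (994 − 659) / (log₂ 24 − log₂ 6) = 335 / (4.5850 − 2.5850) = 167.500 ms/bit
  a = 659 − 167.500 × 2.5850 = 226.019 ms
Then RT(32) = 226.019 + 167.500 × log₂ 32 = 226.019 + 167.500 × 5 ≈ 1063.519 ms.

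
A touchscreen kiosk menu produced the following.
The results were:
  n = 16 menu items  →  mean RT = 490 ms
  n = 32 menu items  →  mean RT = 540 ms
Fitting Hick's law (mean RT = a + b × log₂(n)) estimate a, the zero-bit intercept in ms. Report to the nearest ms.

290 ms

The slope on a log₂ axis is (540 − 490) / (5 − 4) = 50 ms/bit.
a = RT₁ − b·log₂ n₁ = 490 − 50 × 4 = 290.000 ms.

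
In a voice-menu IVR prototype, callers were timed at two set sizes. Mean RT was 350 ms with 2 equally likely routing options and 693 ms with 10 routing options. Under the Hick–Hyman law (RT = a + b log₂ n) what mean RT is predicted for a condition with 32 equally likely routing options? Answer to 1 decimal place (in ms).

940.9 ms

With log₂ n on the abscissa the relation is linear; from the two conditions:
  b = (693 − 350) / (log₂ 10 − log₂ 2) = 343 / (3.3219 − 1) = 147.722 ms/bit
  a = 350 − 147.722 × 1 = 202.278 ms
Then RT(32) = 202.278 + 147.722 × log₂ 32 = 202.278 + 147.722 × 5 ≈ 940.888 ms.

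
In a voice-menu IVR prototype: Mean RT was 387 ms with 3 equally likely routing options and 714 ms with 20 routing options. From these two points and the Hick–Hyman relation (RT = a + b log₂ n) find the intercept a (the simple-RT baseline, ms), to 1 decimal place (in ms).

197.6 ms

Slope: b = (714 − 387) / (log₂ 20 − log₂ 3) = 327/2.7370 = 119.475 ms/bit.
Intercept: a = 387 − 119.475·log₂(3) = 197.636 ms.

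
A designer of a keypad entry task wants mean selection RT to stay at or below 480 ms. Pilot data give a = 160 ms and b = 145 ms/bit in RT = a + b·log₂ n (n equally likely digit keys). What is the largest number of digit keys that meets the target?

145·log₂ n ≤ 480 − 160 = 320, giving log₂ n ≤ 2.2069 and n ≤ 4.617. The largest whole number is 4.

4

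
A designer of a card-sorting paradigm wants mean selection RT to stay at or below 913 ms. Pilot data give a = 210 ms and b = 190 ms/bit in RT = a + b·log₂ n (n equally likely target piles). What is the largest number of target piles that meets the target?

190·log₂ n ≤ 913 − 210 = 703, giving log₂ n ≤ 3.7000 and n ≤ 12.996. The largest whole number is 12.

12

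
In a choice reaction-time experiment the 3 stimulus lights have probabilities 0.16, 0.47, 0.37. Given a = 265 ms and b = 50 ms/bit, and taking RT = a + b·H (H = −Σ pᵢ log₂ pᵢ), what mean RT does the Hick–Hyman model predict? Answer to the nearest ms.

Entropy contributions −pᵢ log₂ pᵢ: 0.4230, 0.5120, 0.5307; sum H = 1.4657 bits.
RT = a + bH = 265 + 50·1.4657 = 338.29 ms.

338 ms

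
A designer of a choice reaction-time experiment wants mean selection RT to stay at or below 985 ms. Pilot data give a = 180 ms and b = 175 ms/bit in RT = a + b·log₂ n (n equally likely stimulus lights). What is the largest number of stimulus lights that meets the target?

Set 180 + 175·log₂ n ≤ 985 → log₂ n ≤ (985 − 180)/175 = 4.6000.
So n ≤ 2^4.6000 = 24.251; the largest integer n is 24.

24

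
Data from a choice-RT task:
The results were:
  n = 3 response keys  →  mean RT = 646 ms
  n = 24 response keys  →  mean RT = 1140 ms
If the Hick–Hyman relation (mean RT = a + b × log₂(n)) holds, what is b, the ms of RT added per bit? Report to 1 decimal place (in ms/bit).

The slope on a log₂ axis is (1140 − 646) / (4.5850 − 1.5850) = 164.667 ms/bit.

164.7 ms/bit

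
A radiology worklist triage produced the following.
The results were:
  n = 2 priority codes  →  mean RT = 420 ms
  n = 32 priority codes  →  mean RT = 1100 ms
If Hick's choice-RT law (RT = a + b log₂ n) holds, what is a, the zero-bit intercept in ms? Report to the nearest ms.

250 ms

b = (RT₂ − RT₁)/(log₂ n₂ − log₂ n₁) = (1100 − 420)/(5 − 1) = 170 ms/bit.
Intercept: a = 420 − 170·log₂(2) = 250.000 ms.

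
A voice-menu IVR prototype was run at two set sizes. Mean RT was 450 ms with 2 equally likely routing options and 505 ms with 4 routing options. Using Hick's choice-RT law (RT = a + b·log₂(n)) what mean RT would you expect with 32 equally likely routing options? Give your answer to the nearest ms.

670 ms

Solve the two-equation system in a and b:
  b = (505 − 450) / (log₂ 4 − log₂ 2) = 55 / (2 − 1) = 55 ms/bit
  a = 450 − 55 × 1 = 395 ms
Then RT(32) = 395 + 55 × log₂ 32 = 395 + 55 × 5 ≈ 670.000 ms.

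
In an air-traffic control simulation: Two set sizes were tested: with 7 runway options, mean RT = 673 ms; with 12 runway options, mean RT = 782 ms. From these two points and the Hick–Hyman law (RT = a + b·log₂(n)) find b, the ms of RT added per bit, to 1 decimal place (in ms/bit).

140.2 ms/bit

The slope on a log₂ axis is (782 − 673) / (3.5850 − 2.8074) = 140.174 ms/bit.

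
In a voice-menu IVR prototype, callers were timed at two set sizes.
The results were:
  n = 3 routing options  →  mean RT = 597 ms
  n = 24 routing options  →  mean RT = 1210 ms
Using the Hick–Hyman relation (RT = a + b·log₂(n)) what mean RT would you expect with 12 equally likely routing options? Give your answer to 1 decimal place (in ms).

With log₂ n on the abscissa the relation is linear; from the two conditions:
  b = (1210 − 597) / (log₂ 24 − log₂ 3) = 613 / (4.5850 − 1.5850) = 204.333 ms/bit
  a = 597 − 204.333 × 1.5850 = 273.139 ms
Then RT(12) = 273.139 + 204.333 × log₂ 12 = 273.139 + 204.333 × 3.5850 ≈ 1005.667 ms.

1005.7 ms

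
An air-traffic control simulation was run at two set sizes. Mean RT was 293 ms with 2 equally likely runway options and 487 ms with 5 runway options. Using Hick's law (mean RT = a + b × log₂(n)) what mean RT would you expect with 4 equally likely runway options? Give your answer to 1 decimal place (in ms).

RT is linear in log₂ n, so two points fix the line:
  b = (487 − 293) / (log₂ 5 − log₂ 2) = 194 / (2.3219 − 1) = 146.755 ms/bit
  a = 293 − 146.755 × 1 = 146.245 ms
Then RT(4) = 146.245 + 146.755 × log₂ 4 = 146.245 + 146.755 × 2 ≈ 439.755 ms.

439.8 ms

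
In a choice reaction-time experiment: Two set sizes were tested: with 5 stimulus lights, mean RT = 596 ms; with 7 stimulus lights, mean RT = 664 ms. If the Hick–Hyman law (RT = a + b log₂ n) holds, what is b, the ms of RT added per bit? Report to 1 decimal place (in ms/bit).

The slope on a log₂ axis is (664 − 596) / (2.8074 − 2.3219) = 140.083 ms/bit.

140.1 ms/bit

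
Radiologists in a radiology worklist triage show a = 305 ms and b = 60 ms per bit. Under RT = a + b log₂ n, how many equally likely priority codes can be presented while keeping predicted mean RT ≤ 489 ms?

Information budget: (489 − 305)/60 = 3.0667 bits, so n ≤ 2^3.0667 = 8.378 → at most 8.

8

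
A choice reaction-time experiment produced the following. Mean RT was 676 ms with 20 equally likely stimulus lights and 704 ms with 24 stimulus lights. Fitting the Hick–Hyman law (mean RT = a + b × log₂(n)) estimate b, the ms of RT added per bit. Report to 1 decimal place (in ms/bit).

Slope: b = (704 − 676) / (log₂ 24 − log₂ 20) = 28/0.2630 = 106.450 ms/bit.

106.4 ms/bit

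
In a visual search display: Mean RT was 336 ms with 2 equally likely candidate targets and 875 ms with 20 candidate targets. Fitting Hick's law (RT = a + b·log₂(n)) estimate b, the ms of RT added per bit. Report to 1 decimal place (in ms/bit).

162.3 ms/bit

Slope: b = (875 − 336) / (log₂ 20 − log₂ 2) = 539/3.3219 = 162.255 ms/bit.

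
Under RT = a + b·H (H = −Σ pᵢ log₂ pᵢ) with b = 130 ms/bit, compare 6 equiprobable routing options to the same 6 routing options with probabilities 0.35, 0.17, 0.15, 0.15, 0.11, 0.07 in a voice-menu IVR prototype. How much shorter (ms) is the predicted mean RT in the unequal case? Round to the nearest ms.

The RT saving is b·ΔH. Equiprobable H₀ = log₂(6) = 2.5850 bits; with the given probabilities H = 2.4046 bits.
b·(H₀ − H) = 130 × (2.5850 − 2.4046) = 23.44 ms.

23 ms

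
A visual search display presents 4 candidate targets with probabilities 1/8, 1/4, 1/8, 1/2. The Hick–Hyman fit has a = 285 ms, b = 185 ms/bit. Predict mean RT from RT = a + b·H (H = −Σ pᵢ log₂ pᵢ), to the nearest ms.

H = −Σ pᵢ log₂ pᵢ = 0.125·3 + 0.25·2 + 0.125·3 + 0.5·1 = 1.750 bits.
RT = 285 + 185 × 1.750 = 608.75 ms.

609 ms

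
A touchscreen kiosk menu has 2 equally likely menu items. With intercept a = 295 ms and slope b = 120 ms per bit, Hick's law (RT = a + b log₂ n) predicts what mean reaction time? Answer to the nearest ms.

415 ms

log₂(2) = 1 bits, so RT = 295 + 120 × 1 ≈ 415.000 ms.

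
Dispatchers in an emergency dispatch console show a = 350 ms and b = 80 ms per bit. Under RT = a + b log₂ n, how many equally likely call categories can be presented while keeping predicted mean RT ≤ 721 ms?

24

Information budget: (721 − 350)/80 = 4.6375 bits, so n ≤ 2^4.6375 = 24.890 → at most 24.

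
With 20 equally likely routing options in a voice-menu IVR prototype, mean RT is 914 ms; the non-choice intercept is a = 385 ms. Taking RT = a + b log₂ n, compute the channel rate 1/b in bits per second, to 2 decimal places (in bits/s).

Choice component = 914 − 385 = 529 ms over log₂(20) = 4.3219 bits.
b = 529 / 4.3219 = 122.399 ms/bit, so 1/b = 8.170 bits/s.

8.17 bits/s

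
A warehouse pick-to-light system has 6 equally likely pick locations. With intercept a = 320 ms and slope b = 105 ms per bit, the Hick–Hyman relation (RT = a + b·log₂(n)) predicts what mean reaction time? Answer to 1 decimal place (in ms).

591.4 ms

log₂(6) = 2.5850 bits, so RT = 320 + 105 × 2.5850 ≈ 591.421 ms.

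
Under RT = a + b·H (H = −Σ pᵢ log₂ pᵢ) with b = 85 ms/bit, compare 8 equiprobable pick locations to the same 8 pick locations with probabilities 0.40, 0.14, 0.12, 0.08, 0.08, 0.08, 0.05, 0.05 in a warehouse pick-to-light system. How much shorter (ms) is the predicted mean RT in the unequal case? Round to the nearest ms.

The RT saving is b·ΔH. Equiprobable H₀ = log₂(8) = 3.0000 bits; with the given probabilities H = 2.5997 bits.
b·(H₀ − H) = 85 × (3.0000 − 2.5997) = 34.03 ms.

34 ms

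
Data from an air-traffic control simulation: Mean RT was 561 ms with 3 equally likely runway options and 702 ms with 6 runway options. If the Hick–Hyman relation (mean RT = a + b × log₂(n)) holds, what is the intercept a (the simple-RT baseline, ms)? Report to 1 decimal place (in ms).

337.5 ms

Slope: b = (702 − 561) / (log₂ 6 − log₂ 3) = 141/1.0000 = 141.000 ms/bit.
a = RT₁ − b·log₂ n₁ = 561 − 141.000 × 1.5850 = 337.520 ms.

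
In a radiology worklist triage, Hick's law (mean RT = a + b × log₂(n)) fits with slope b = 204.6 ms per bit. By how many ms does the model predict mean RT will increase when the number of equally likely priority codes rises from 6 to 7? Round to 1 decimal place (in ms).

The intercept a cancels: ΔRT = b·(log₂ n₂ − log₂ n₁) = b·log₂(n₂/n₁).
log₂(7) − log₂(6) = 2.8074 − 2.5850 = 0.2224.
ΔRT = 204.6 × 0.2224 = 45.501 ms.

45.5 ms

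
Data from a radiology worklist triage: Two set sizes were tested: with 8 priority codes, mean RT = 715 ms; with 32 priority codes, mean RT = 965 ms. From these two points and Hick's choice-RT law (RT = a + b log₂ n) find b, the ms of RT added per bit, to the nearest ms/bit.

The slope on a log₂ axis is (965 − 715) / (5 − 3) = 125 ms/bit.

125 ms/bit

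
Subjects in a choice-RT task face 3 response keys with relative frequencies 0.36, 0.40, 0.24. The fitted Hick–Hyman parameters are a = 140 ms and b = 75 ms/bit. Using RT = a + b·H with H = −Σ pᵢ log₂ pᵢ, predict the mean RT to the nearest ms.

H = 0.36·log₂(1/0.36) + 0.40·log₂(1/0.40) + 0.24·log₂(1/0.24) = 1.5535 bits.
RT = 140 + 75 × 1.5535 = 256.51 ms.

257 ms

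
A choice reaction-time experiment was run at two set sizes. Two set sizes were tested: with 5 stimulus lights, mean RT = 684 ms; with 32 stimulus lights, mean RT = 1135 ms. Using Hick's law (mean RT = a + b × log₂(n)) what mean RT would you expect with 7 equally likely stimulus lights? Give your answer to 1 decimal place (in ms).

765.7 ms

Fit slope and intercept:
  b = (1135 − 684) / (log₂ 32 − log₂ 5) = 451 / (5 − 2.3219) = 168.405 ms/bit
  a = 684 − 168.405 × 2.3219 = 292.976 ms
Then RT(7) = 292.976 + 168.405 × log₂ 7 = 292.976 + 168.405 × 2.8074 ≈ 765.748 ms.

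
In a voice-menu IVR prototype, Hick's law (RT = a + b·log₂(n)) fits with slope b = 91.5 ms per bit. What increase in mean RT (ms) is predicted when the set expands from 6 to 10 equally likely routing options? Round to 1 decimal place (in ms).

Only the slope matters, since a is common to both: ΔRT = b·log₂(n₂/n₁).
log₂(10) − log₂(6) = 3.3219 − 2.5850 = 0.7370.
ΔRT = 91.5 × 0.7370 = 67.432 ms.

67.4 ms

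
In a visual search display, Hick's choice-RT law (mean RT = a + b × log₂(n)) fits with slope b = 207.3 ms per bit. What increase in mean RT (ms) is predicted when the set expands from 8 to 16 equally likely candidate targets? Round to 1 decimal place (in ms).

The intercept a cancels: ΔRT = b·(log₂ n₂ − log₂ n₁) = b·log₂(n₂/n₁).
log₂(16) − log₂(8) = log₂(16/8) = log₂(2) = 1.
ΔRT = 207.3 × 1.0000 = 207.300 ms.

207.3 ms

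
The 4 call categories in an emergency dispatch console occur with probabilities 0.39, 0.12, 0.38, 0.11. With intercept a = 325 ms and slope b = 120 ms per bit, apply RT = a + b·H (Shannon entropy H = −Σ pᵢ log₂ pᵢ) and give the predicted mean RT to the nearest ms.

Entropy contributions −pᵢ log₂ pᵢ: 0.5298, 0.3671, 0.5305, 0.3503; sum H = 1.7776 bits.
RT = a + bH = 325 + 120·1.7776 = 538.31 ms.

538 ms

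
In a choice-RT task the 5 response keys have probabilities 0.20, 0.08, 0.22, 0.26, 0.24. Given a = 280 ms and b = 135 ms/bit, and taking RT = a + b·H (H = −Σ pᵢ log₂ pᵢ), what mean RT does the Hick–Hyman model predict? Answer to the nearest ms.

H = 0.20·log₂(1/0.20) + 0.08·log₂(1/0.08) + 0.22·log₂(1/0.22) + 0.26·log₂(1/0.26) + 0.24·log₂(1/0.24) = 2.2359 bits.
RT = 280 + 135 × 2.2359 = 581.85 ms.

582 ms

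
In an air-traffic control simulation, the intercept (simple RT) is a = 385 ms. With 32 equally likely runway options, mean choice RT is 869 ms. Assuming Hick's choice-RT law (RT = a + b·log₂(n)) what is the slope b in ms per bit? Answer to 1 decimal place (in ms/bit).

32 alternatives carry log₂ 32 = 5 bits; the choice cost is 869 − 385 = 484 ms, so b = 484/5 = 96.800 ms/bit.

96.8 ms/bit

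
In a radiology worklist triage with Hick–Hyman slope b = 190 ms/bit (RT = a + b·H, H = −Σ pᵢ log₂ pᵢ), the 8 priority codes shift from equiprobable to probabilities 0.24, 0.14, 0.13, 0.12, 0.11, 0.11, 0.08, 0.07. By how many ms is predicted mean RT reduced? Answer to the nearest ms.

The RT saving is b·ΔH. Equiprobable H₀ = log₂(8) = 3.0000 bits; with the given probabilities H = 2.9016 bits.
b·(H₀ − H) = 190 × (3.0000 − 2.9016) = 18.70 ms.

19 ms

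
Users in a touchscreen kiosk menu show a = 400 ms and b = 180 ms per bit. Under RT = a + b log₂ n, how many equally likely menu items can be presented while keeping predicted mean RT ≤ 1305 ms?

Set 400 + 180·log₂ n ≤ 1305 → log₂ n ≤ (1305 − 400)/180 = 5.0278.
So n ≤ 2^5.0278 = 32.622; the largest integer n is 32.

32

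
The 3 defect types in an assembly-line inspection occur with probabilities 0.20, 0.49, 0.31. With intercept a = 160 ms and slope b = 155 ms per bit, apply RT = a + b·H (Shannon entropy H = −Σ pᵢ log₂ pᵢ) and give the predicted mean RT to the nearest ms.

H = 0.20·log₂(1/0.20) + 0.49·log₂(1/0.49) + 0.31·log₂(1/0.31) = 1.4925 bits.
RT = 160 + 155 × 1.4925 = 391.33 ms.

391 ms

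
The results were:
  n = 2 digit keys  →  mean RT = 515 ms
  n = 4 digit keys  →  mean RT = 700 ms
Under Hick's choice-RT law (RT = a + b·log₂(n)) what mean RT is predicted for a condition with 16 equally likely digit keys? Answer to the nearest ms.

1070 ms

With log₂ n on the abscissa the relation is linear; from the two conditions:
  b = (700 − 515) / (log₂ 4 − log₂ 2) = 185 / (2 − 1) = 185 ms/bit
  a = 515 − 185 × 1 = 330 ms
Then RT(16) = 330 + 185 × log₂ 16 = 330 + 185 × 4 ≈ 1070.000 ms.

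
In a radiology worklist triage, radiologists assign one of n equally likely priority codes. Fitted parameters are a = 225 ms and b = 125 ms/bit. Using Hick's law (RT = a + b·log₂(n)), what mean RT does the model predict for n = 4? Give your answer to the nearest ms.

475 ms

log₂(4) = 2 bits, so RT = 225 + 125 × 2 ≈ 475.000 ms.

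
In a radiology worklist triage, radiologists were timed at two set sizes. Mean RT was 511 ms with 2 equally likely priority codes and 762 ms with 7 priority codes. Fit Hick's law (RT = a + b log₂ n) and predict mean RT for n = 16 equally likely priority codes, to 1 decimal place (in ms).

927.6 ms

RT is linear in log₂ n, so two points fix the line:
  b = (762 − 511) / (log₂ 7 − log₂ 2) = 251 / (2.8074 − 1) = 138.877 ms/bit
  a = 511 − 138.877 × 1 = 372.123 ms
Then RT(16) = 372.123 + 138.877 × log₂ 16 = 372.123 + 138.877 × 4 ≈ 927.631 ms.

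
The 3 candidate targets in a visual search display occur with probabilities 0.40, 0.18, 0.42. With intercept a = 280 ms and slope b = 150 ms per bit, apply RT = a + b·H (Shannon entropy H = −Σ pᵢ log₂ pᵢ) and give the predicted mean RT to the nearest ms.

505 ms

H = 0.40·log₂(1/0.40) + 0.18·log₂(1/0.18) + 0.42·log₂(1/0.42) = 1.4997 bits.
RT = 280 + 150 × 1.4997 = 504.96 ms.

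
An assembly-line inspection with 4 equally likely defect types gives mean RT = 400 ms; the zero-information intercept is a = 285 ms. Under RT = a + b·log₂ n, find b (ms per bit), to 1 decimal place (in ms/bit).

log₂(4) = 2 bits.
b = (RT − a)/log₂ n = (400 − 285) / 2 = 57.500 ms/bit.

57.5 ms/bit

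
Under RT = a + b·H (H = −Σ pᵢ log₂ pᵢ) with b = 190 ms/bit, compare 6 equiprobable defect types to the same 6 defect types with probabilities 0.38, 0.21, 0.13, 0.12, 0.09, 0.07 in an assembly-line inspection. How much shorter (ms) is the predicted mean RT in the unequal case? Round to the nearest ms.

48 ms

The RT saving is b·ΔH. Equiprobable H₀ = log₂(6) = 2.5850 bits; with the given probabilities H = 2.3342 bits.
b·(H₀ − H) = 190 × (2.5850 − 2.3342) = 47.65 ms.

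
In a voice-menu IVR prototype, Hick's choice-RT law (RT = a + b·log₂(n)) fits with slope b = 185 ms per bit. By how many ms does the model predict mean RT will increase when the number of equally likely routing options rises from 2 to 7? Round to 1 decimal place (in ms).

ΔRT = (a + b log₂ n₂) − (a + b log₂ n₁) = b·(log₂ n₂ − log₂ n₁).
log₂(7) − log₂(2) = 2.8074 − 1 = 1.8074.
ΔRT = 185 × 1.8074 = 334.361 ms.

334.4 ms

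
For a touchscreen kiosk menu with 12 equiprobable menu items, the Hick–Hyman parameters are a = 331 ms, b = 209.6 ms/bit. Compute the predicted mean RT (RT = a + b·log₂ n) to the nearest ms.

1082 ms

log₂(12) = 3.5850 bits, so RT = 331 + 209.6 × 3.5850 ≈ 1082.408 ms.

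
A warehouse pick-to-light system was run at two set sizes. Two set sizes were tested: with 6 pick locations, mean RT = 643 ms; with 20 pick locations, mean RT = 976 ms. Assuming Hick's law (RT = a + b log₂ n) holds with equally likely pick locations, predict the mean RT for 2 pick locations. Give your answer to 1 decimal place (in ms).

Solve the two-equation system in a and b:
  b = (976 − 643) / (log₂ 20 − log₂ 6) = 333 / (4.3219 − 2.5850) = 191.714 ms/bit
  a = 643 − 191.714 × 2.5850 = 147.427 ms
Then RT(2) = 147.427 + 191.714 × log₂ 2 = 147.427 + 191.714 × 1 ≈ 339.141 ms.

339.1 ms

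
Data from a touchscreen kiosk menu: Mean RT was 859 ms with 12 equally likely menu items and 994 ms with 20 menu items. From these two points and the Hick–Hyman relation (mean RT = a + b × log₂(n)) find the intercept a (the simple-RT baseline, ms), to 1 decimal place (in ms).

The slope on a log₂ axis is (994 − 859) / (4.3219 − 3.5850) = 183.184 ms/bit.
Intercept: a = 859 − 183.184·log₂(12) = 202.294 ms.

202.3 ms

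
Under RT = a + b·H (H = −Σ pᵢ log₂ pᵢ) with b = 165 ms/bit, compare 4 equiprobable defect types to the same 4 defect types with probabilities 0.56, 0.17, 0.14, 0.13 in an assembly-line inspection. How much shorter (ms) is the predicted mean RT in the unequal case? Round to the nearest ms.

52 ms

The RT saving is b·ΔH. Equiprobable H₀ = log₂(4) = 2.0000 bits; with the given probabilities H = 1.6828 bits.
b·(H₀ − H) = 165 × (2.0000 − 1.6828) = 52.34 ms.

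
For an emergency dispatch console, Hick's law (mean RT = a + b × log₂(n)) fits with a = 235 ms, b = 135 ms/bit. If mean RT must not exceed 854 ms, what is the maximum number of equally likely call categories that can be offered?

24

Set 235 + 135·log₂ n ≤ 854 → log₂ n ≤ (854 − 235)/135 = 4.5852.
So n ≤ 2^4.5852 = 24.004; the largest integer n is 24.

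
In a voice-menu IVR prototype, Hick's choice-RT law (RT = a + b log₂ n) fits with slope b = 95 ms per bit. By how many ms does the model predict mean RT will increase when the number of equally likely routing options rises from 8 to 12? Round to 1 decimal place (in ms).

The intercept a cancels: ΔRT = b·(log₂ n₂ − log₂ n₁) = b·log₂(n₂/n₁).
log₂(12) − log₂(8) = 3.5850 − 3 = 0.5850.
ΔRT = 95 × 0.5850 = 55.571 ms.

55.6 ms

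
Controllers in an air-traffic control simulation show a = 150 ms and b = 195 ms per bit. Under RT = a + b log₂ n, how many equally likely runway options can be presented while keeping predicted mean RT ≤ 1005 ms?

20

195·log₂ n ≤ 1005 − 150 = 855, giving log₂ n ≤ 4.3846 and n ≤ 20.888. The largest whole number is 20.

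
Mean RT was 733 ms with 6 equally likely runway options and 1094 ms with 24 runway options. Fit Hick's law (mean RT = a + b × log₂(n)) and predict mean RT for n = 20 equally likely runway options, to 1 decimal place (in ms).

1046.5 ms

Fit slope and intercept:
  b = (1094 − 733) / (log₂ 24 − log₂ 6) = 361 / (4.5850 − 2.5850) = 180.500 ms/bit
  a = 733 − 180.500 × 2.5850 = 266.414 ms
Then RT(20) = 266.414 + 180.500 × log₂ 20 = 266.414 + 180.500 × 4.3219 ≈ 1046.522 ms.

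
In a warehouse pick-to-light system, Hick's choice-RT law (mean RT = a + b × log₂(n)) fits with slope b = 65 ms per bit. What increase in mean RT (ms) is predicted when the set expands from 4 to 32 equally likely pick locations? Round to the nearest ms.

The intercept a cancels: ΔRT = b·(log₂ n₂ − log₂ n₁) = b·log₂(n₂/n₁).
log₂(32) − log₂(4) = log₂(32/4) = log₂(8) = 3.
ΔRT = 65 × 3.0000 = 195.000 ms.

195 ms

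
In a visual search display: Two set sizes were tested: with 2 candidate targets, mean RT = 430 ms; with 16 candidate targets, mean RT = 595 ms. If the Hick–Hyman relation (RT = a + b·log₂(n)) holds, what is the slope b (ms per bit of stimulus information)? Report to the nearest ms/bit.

b = (RT₂ − RT₁)/(log₂ n₂ − log₂ n₁) = (595 − 430)/(4 − 1) = 55 ms/bit.

55 ms/bit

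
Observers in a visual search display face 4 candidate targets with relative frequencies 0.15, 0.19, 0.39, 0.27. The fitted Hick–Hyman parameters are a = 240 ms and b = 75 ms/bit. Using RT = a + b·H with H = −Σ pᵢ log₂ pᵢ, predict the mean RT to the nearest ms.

383 ms

Entropy contributions −pᵢ log₂ pᵢ: 0.4105, 0.4552, 0.5298, 0.5100; sum H = 1.9056 bits.
RT = a + bH = 240 + 75·1.9056 = 382.92 ms.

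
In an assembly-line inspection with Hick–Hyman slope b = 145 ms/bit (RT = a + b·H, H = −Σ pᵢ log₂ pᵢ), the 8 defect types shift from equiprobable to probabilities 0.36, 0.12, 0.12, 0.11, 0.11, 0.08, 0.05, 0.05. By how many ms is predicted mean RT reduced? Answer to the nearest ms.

Equiprobable entropy H₀ = log₂ 8 = 3.0000 bits.
Skewed entropy H = −Σ pᵢ log₂ pᵢ = 2.6890 bits.
ΔRT = b·(H₀ − H) = 145 × 0.3110 = 45.09 ms.

45 ms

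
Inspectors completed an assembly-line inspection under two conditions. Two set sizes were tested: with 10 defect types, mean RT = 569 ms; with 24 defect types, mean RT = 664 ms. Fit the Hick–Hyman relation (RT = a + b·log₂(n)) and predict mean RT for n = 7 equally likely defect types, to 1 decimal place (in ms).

530.3 ms

With log₂ n on the abscissa the relation is linear; from the two conditions:
  b = (664 − 569) / (log₂ 24 − log₂ 10) = 95 / (4.5850 − 3.3219) = 75.216 ms/bit
  a = 569 − 75.216 × 3.3219 = 319.139 ms
Then RT(7) = 319.139 + 75.216 × log₂ 7 = 319.139 + 75.216 × 2.8074 ≈ 530.296 ms.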